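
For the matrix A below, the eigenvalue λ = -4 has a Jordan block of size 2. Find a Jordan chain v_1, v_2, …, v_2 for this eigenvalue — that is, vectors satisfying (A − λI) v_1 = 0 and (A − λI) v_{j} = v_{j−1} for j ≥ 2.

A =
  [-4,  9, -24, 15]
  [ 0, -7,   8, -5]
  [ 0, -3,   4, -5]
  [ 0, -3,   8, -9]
A Jordan chain for λ = -4 of length 2:
v_1 = (9, -3, -3, -3)ᵀ
v_2 = (0, 1, 0, 0)ᵀ

Let N = A − (-4)·I. We want v_2 with N^2 v_2 = 0 but N^1 v_2 ≠ 0; then v_{j-1} := N · v_j for j = 2, …, 2.

Pick v_2 = (0, 1, 0, 0)ᵀ.
Then v_1 = N · v_2 = (9, -3, -3, -3)ᵀ.

Sanity check: (A − (-4)·I) v_1 = (0, 0, 0, 0)ᵀ = 0. ✓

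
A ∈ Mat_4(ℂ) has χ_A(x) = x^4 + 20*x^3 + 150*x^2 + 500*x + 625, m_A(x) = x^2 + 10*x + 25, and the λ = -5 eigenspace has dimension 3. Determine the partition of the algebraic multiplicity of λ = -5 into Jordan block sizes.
Block sizes for λ = -5: [2, 1, 1]

Step 1 — from the characteristic polynomial, algebraic multiplicity of λ = -5 is 4. From dim ker(A − (-5)·I) = 3, there are exactly 3 Jordan blocks for λ = -5.
Step 2 — from the minimal polynomial, the factor (x + 5)^2 tells us the largest block for λ = -5 has size 2.
Step 3 — with total size 4, 3 blocks, and largest block 2, the block sizes (in nonincreasing order) are [2, 1, 1].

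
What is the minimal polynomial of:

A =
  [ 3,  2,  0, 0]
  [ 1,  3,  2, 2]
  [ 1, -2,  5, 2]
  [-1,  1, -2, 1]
x^3 - 9*x^2 + 27*x - 27

The characteristic polynomial is χ_A(x) = (x - 3)^4, so the eigenvalues are known. The minimal polynomial is
  m_A(x) = Π_λ (x − λ)^{k_λ}
where k_λ is the size of the *largest* Jordan block for λ (equivalently, the smallest k with (A − λI)^k v = 0 for every generalised eigenvector v of λ).

  λ = 3: largest Jordan block has size 3, contributing (x − 3)^3

So m_A(x) = (x - 3)^3 = x^3 - 9*x^2 + 27*x - 27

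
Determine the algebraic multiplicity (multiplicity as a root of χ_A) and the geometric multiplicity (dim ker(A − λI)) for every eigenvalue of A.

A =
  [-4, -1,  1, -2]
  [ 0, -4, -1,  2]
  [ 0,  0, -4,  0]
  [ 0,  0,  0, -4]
λ = -4: alg = 4, geom = 2

Step 1 — factor the characteristic polynomial to read off the algebraic multiplicities:
  χ_A(x) = (x + 4)^4

Step 2 — compute geometric multiplicities via the rank-nullity identity g(λ) = n − rank(A − λI):
  rank(A − (-4)·I) = 2, so dim ker(A − (-4)·I) = n − 2 = 2

Summary:
  λ = -4: algebraic multiplicity = 4, geometric multiplicity = 2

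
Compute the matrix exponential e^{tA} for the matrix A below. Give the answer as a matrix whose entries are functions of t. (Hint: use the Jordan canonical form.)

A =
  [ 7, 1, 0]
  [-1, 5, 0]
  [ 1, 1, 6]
e^{tA} =
  [t*exp(6*t) + exp(6*t), t*exp(6*t), 0]
  [-t*exp(6*t), -t*exp(6*t) + exp(6*t), 0]
  [t*exp(6*t), t*exp(6*t), exp(6*t)]

Strategy: write A = P · J · P⁻¹ where J is a Jordan canonical form, so e^{tA} = P · e^{tJ} · P⁻¹, and e^{tJ} can be computed block-by-block.

A has Jordan form
J =
  [6, 1, 0]
  [0, 6, 0]
  [0, 0, 6]
(up to reordering of blocks).

Per-block formulas:
  For a 2×2 Jordan block J_2(6): exp(t · J_2(6)) = e^(6t)·(I + t·N), where N is the 2×2 nilpotent shift.
  For a 1×1 block at λ = 6: exp(t · [6]) = [e^(6t)].

After assembling e^{tJ} and conjugating by P, we get:

e^{tA} =
  [t*exp(6*t) + exp(6*t), t*exp(6*t), 0]
  [-t*exp(6*t), -t*exp(6*t) + exp(6*t), 0]
  [t*exp(6*t), t*exp(6*t), exp(6*t)]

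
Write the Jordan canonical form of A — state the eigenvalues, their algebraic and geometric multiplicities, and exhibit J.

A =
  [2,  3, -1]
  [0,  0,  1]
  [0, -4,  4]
J_3(2)

The characteristic polynomial is
  det(x·I − A) = x^3 - 6*x^2 + 12*x - 8 = (x - 2)^3

Eigenvalues and multiplicities (the geometric multiplicity of λ is n − rank(A − λI), which equals the number of Jordan blocks for λ):
  λ = 2: algebraic multiplicity = 3, geometric multiplicity = 1

Determining the block sizes for each eigenvalue:
  λ = 2: one block (gm = 1), so the single block has size am = 3 → block sizes [3]

Assembling the blocks gives a Jordan form
J =
  [2, 1, 0]
  [0, 2, 1]
  [0, 0, 2]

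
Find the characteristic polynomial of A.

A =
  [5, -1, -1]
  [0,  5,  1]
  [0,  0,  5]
x^3 - 15*x^2 + 75*x - 125

Expanding det(x·I − A) (e.g. by cofactor expansion or by noting that A is similar to its Jordan form J, which has the same characteristic polynomial as A) gives
  χ_A(x) = x^3 - 15*x^2 + 75*x - 125
which factors as (x - 5)^3. The eigenvalues (with algebraic multiplicities) are λ = 5 with multiplicity 3.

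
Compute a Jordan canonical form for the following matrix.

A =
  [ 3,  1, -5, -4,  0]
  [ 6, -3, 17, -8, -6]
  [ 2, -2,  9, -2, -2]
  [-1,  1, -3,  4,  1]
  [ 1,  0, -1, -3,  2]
J_3(3) ⊕ J_2(3)

The characteristic polynomial is
  det(x·I − A) = x^5 - 15*x^4 + 90*x^3 - 270*x^2 + 405*x - 243 = (x - 3)^5

Eigenvalues and multiplicities (the geometric multiplicity of λ is n − rank(A − λI), which equals the number of Jordan blocks for λ):
  λ = 3: algebraic multiplicity = 5, geometric multiplicity = 2

Determining the block sizes for each eigenvalue:
  λ = 3: with am = 5 and gm = 2, the partition is not yet determined (e.g. several partitions of 5 into 2 parts exist). Let N = A − (3)·I. Computing rank(N^1) = 3, rank(N^2) = 1, rank(N^3) = 0; the number of blocks of size ≥ j is rank(N^{j−1}) − rank(N^j), giving [2, 2, 1]. So we have 1 block(s) of size 3, 1 block(s) of size 2 → block sizes [3, 2]

Assembling the blocks gives a Jordan form
J =
  [3, 1, 0, 0, 0]
  [0, 3, 1, 0, 0]
  [0, 0, 3, 0, 0]
  [0, 0, 0, 3, 1]
  [0, 0, 0, 0, 3]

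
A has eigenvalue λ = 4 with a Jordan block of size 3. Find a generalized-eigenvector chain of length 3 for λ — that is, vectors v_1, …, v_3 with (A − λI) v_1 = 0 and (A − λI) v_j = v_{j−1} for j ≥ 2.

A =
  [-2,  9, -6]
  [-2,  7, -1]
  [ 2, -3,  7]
A Jordan chain for λ = 4 of length 3:
v_1 = (6, 4, 0)ᵀ
v_2 = (-6, -2, 2)ᵀ
v_3 = (1, 0, 0)ᵀ

Let N = A − (4)·I. We want v_3 with N^3 v_3 = 0 but N^2 v_3 ≠ 0; then v_{j-1} := N · v_j for j = 3, …, 2.

Pick v_3 = (1, 0, 0)ᵀ.
Then v_2 = N · v_3 = (-6, -2, 2)ᵀ.
Then v_1 = N · v_2 = (6, 4, 0)ᵀ.

Sanity check: (A − (4)·I) v_1 = (0, 0, 0)ᵀ = 0. ✓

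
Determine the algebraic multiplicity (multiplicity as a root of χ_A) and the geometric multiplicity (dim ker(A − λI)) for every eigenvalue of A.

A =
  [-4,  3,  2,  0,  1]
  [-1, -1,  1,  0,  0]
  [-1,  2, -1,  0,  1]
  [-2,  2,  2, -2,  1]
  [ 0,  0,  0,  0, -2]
λ = -2: alg = 5, geom = 2

Step 1 — factor the characteristic polynomial to read off the algebraic multiplicities:
  χ_A(x) = (x + 2)^5

Step 2 — compute geometric multiplicities via the rank-nullity identity g(λ) = n − rank(A − λI):
  rank(A − (-2)·I) = 3, so dim ker(A − (-2)·I) = n − 3 = 2

Summary:
  λ = -2: algebraic multiplicity = 5, geometric multiplicity = 2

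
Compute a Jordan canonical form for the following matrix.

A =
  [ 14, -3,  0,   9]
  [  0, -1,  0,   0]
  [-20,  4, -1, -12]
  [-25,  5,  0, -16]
J_2(-1) ⊕ J_1(-1) ⊕ J_1(-1)

The characteristic polynomial is
  det(x·I − A) = x^4 + 4*x^3 + 6*x^2 + 4*x + 1 = (x + 1)^4

Eigenvalues and multiplicities (the geometric multiplicity of λ is n − rank(A − λI), which equals the number of Jordan blocks for λ):
  λ = -1: algebraic multiplicity = 4, geometric multiplicity = 3

Determining the block sizes for each eigenvalue:
  λ = -1: 3 blocks summing to 4 forces exactly one block of size 2 and the rest size 1 → block sizes [2, 1, 1]

Assembling the blocks gives a Jordan form
J =
  [-1,  1,  0,  0]
  [ 0, -1,  0,  0]
  [ 0,  0, -1,  0]
  [ 0,  0,  0, -1]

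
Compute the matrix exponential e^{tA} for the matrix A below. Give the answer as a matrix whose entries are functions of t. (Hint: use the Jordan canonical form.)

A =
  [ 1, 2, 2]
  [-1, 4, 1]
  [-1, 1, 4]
e^{tA} =
  [-2*t*exp(3*t) + exp(3*t), 2*t*exp(3*t), 2*t*exp(3*t)]
  [-t*exp(3*t), t*exp(3*t) + exp(3*t), t*exp(3*t)]
  [-t*exp(3*t), t*exp(3*t), t*exp(3*t) + exp(3*t)]

Strategy: write A = P · J · P⁻¹ where J is a Jordan canonical form, so e^{tA} = P · e^{tJ} · P⁻¹, and e^{tJ} can be computed block-by-block.

A has Jordan form
J =
  [3, 1, 0]
  [0, 3, 0]
  [0, 0, 3]
(up to reordering of blocks).

Per-block formulas:
  For a 2×2 Jordan block J_2(3): exp(t · J_2(3)) = e^(3t)·(I + t·N), where N is the 2×2 nilpotent shift.
  For a 1×1 block at λ = 3: exp(t · [3]) = [e^(3t)].

After assembling e^{tJ} and conjugating by P, we get:

e^{tA} =
  [-2*t*exp(3*t) + exp(3*t), 2*t*exp(3*t), 2*t*exp(3*t)]
  [-t*exp(3*t), t*exp(3*t) + exp(3*t), t*exp(3*t)]
  [-t*exp(3*t), t*exp(3*t), t*exp(3*t) + exp(3*t)]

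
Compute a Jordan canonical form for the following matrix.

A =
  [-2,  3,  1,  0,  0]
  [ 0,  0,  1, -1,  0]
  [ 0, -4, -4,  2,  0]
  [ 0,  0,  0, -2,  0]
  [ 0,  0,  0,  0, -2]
J_3(-2) ⊕ J_1(-2) ⊕ J_1(-2)

The characteristic polynomial is
  det(x·I − A) = x^5 + 10*x^4 + 40*x^3 + 80*x^2 + 80*x + 32 = (x + 2)^5

Eigenvalues and multiplicities (the geometric multiplicity of λ is n − rank(A − λI), which equals the number of Jordan blocks for λ):
  λ = -2: algebraic multiplicity = 5, geometric multiplicity = 3

Determining the block sizes for each eigenvalue:
  λ = -2: with am = 5 and gm = 3, the partition is not yet determined (e.g. several partitions of 5 into 3 parts exist). Let N = A − (-2)·I. Computing rank(N^1) = 2, rank(N^2) = 1, rank(N^3) = 0; the number of blocks of size ≥ j is rank(N^{j−1}) − rank(N^j), giving [3, 1, 1]. So we have 1 block(s) of size 3, 2 block(s) of size 1 → block sizes [3, 1, 1]

Assembling the blocks gives a Jordan form
J =
  [-2,  1,  0,  0,  0]
  [ 0, -2,  1,  0,  0]
  [ 0,  0, -2,  0,  0]
  [ 0,  0,  0, -2,  0]
  [ 0,  0,  0,  0, -2]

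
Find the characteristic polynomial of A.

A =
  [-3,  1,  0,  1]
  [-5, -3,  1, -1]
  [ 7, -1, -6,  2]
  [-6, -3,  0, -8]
x^4 + 20*x^3 + 150*x^2 + 500*x + 625

Expanding det(x·I − A) (e.g. by cofactor expansion or by noting that A is similar to its Jordan form J, which has the same characteristic polynomial as A) gives
  χ_A(x) = x^4 + 20*x^3 + 150*x^2 + 500*x + 625
which factors as (x + 5)^4. The eigenvalues (with algebraic multiplicities) are λ = -5 with multiplicity 4.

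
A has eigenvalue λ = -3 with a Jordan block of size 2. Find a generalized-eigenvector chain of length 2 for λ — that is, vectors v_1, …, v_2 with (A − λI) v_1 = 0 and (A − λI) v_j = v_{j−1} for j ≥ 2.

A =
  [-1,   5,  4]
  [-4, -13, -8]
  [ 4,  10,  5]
A Jordan chain for λ = -3 of length 2:
v_1 = (2, -4, 4)ᵀ
v_2 = (1, 0, 0)ᵀ

Let N = A − (-3)·I. We want v_2 with N^2 v_2 = 0 but N^1 v_2 ≠ 0; then v_{j-1} := N · v_j for j = 2, …, 2.

Pick v_2 = (1, 0, 0)ᵀ.
Then v_1 = N · v_2 = (2, -4, 4)ᵀ.

Sanity check: (A − (-3)·I) v_1 = (0, 0, 0)ᵀ = 0. ✓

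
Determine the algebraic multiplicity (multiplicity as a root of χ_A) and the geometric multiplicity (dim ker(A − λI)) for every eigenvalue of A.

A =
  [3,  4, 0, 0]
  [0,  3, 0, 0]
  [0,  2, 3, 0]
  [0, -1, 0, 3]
λ = 3: alg = 4, geom = 3

Step 1 — factor the characteristic polynomial to read off the algebraic multiplicities:
  χ_A(x) = (x - 3)^4

Step 2 — compute geometric multiplicities via the rank-nullity identity g(λ) = n − rank(A − λI):
  rank(A − (3)·I) = 1, so dim ker(A − (3)·I) = n − 1 = 3

Summary:
  λ = 3: algebraic multiplicity = 4, geometric multiplicity = 3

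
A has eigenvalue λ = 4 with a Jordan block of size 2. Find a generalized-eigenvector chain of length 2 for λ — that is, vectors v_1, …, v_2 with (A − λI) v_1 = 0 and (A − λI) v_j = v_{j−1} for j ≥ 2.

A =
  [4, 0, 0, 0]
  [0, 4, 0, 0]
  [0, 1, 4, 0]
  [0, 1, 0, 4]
A Jordan chain for λ = 4 of length 2:
v_1 = (0, 0, 1, 1)ᵀ
v_2 = (0, 1, 0, 0)ᵀ

Let N = A − (4)·I. We want v_2 with N^2 v_2 = 0 but N^1 v_2 ≠ 0; then v_{j-1} := N · v_j for j = 2, …, 2.

Pick v_2 = (0, 1, 0, 0)ᵀ.
Then v_1 = N · v_2 = (0, 0, 1, 1)ᵀ.

Sanity check: (A − (4)·I) v_1 = (0, 0, 0, 0)ᵀ = 0. ✓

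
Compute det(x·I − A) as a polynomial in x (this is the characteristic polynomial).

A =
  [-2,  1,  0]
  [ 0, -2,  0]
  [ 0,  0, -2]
x^3 + 6*x^2 + 12*x + 8

Expanding det(x·I − A) (e.g. by cofactor expansion or by noting that A is similar to its Jordan form J, which has the same characteristic polynomial as A) gives
  χ_A(x) = x^3 + 6*x^2 + 12*x + 8
which factors as (x + 2)^3. The eigenvalues (with algebraic multiplicities) are λ = -2 with multiplicity 3.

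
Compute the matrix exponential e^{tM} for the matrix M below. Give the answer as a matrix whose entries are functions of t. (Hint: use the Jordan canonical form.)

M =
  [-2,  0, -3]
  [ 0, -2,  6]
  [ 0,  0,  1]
e^{tM} =
  [exp(-2*t), 0, -exp(t) + exp(-2*t)]
  [0, exp(-2*t), 2*exp(t) - 2*exp(-2*t)]
  [0, 0, exp(t)]

Strategy: write M = P · J · P⁻¹ where J is a Jordan canonical form, so e^{tM} = P · e^{tJ} · P⁻¹, and e^{tJ} can be computed block-by-block.

M has Jordan form
J =
  [-2,  0, 0]
  [ 0, -2, 0]
  [ 0,  0, 1]
(up to reordering of blocks).

Per-block formulas:
  For a 1×1 block at λ = -2: exp(t · [-2]) = [e^(-2t)].
  For a 1×1 block at λ = 1: exp(t · [1]) = [e^(1t)].

After assembling e^{tJ} and conjugating by P, we get:

e^{tM} =
  [exp(-2*t), 0, -exp(t) + exp(-2*t)]
  [0, exp(-2*t), 2*exp(t) - 2*exp(-2*t)]
  [0, 0, exp(t)]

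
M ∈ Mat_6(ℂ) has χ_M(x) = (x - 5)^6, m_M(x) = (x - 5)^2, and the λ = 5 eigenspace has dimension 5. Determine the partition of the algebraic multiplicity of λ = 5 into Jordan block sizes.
Block sizes for λ = 5: [2, 1, 1, 1, 1]

Step 1 — from the characteristic polynomial, algebraic multiplicity of λ = 5 is 6. From dim ker(M − (5)·I) = 5, there are exactly 5 Jordan blocks for λ = 5.
Step 2 — from the minimal polynomial, the factor (x − 5)^2 tells us the largest block for λ = 5 has size 2.
Step 3 — with total size 6, 5 blocks, and largest block 2, the block sizes (in nonincreasing order) are [2, 1, 1, 1, 1].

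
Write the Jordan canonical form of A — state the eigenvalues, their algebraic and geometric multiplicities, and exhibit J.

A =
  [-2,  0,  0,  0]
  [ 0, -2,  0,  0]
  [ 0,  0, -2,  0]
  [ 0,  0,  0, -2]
J_1(-2) ⊕ J_1(-2) ⊕ J_1(-2) ⊕ J_1(-2)

The characteristic polynomial is
  det(x·I − A) = x^4 + 8*x^3 + 24*x^2 + 32*x + 16 = (x + 2)^4

Eigenvalues and multiplicities (the geometric multiplicity of λ is n − rank(A − λI), which equals the number of Jordan blocks for λ):
  λ = -2: algebraic multiplicity = 4, geometric multiplicity = 4

Determining the block sizes for each eigenvalue:
  λ = -2: gm = am = 4, so every block has size 1 → block sizes [1, 1, 1, 1]

Assembling the blocks gives a Jordan form
J =
  [-2,  0,  0,  0]
  [ 0, -2,  0,  0]
  [ 0,  0, -2,  0]
  [ 0,  0,  0, -2]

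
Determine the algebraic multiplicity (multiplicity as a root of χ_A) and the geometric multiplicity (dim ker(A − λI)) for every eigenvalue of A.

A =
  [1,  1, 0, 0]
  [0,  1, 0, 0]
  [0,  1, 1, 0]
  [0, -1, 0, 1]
λ = 1: alg = 4, geom = 3

Step 1 — factor the characteristic polynomial to read off the algebraic multiplicities:
  χ_A(x) = (x - 1)^4

Step 2 — compute geometric multiplicities via the rank-nullity identity g(λ) = n − rank(A − λI):
  rank(A − (1)·I) = 1, so dim ker(A − (1)·I) = n − 1 = 3

Summary:
  λ = 1: algebraic multiplicity = 4, geometric multiplicity = 3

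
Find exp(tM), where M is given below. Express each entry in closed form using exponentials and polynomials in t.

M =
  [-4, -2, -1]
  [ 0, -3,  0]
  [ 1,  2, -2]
e^{tM} =
  [-t*exp(-3*t) + exp(-3*t), -2*t*exp(-3*t), -t*exp(-3*t)]
  [0, exp(-3*t), 0]
  [t*exp(-3*t), 2*t*exp(-3*t), t*exp(-3*t) + exp(-3*t)]

Strategy: write M = P · J · P⁻¹ where J is a Jordan canonical form, so e^{tM} = P · e^{tJ} · P⁻¹, and e^{tJ} can be computed block-by-block.

M has Jordan form
J =
  [-3,  1,  0]
  [ 0, -3,  0]
  [ 0,  0, -3]
(up to reordering of blocks).

Per-block formulas:
  For a 2×2 Jordan block J_2(-3): exp(t · J_2(-3)) = e^(-3t)·(I + t·N), where N is the 2×2 nilpotent shift.
  For a 1×1 block at λ = -3: exp(t · [-3]) = [e^(-3t)].

After assembling e^{tJ} and conjugating by P, we get:

e^{tM} =
  [-t*exp(-3*t) + exp(-3*t), -2*t*exp(-3*t), -t*exp(-3*t)]
  [0, exp(-3*t), 0]
  [t*exp(-3*t), 2*t*exp(-3*t), t*exp(-3*t) + exp(-3*t)]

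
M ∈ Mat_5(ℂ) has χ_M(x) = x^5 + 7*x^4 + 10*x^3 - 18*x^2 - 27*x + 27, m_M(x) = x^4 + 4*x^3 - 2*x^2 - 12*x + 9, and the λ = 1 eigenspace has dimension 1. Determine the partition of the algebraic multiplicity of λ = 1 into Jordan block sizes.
Block sizes for λ = 1: [2]

Step 1 — from the characteristic polynomial, algebraic multiplicity of λ = 1 is 2. From dim ker(M − (1)·I) = 1, there are exactly 1 Jordan blocks for λ = 1.
Step 2 — from the minimal polynomial, the factor (x − 1)^2 tells us the largest block for λ = 1 has size 2.
Step 3 — with total size 2, 1 blocks, and largest block 2, the block sizes (in nonincreasing order) are [2].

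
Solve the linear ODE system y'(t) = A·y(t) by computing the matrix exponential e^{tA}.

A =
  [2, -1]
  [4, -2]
e^{tA} =
  [2*t + 1, -t]
  [4*t, 1 - 2*t]

Strategy: write A = P · J · P⁻¹ where J is a Jordan canonical form, so e^{tA} = P · e^{tJ} · P⁻¹, and e^{tJ} can be computed block-by-block.

A has Jordan form
J =
  [0, 1]
  [0, 0]
(up to reordering of blocks).

Per-block formulas:
  For a 2×2 Jordan block J_2(0): exp(t · J_2(0)) = e^(0t)·(I + t·N), where N is the 2×2 nilpotent shift.

After assembling e^{tJ} and conjugating by P, we get:

e^{tA} =
  [2*t + 1, -t]
  [4*t, 1 - 2*t]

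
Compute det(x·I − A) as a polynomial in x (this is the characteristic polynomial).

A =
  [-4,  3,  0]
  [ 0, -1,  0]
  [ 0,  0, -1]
x^3 + 6*x^2 + 9*x + 4

Expanding det(x·I − A) (e.g. by cofactor expansion or by noting that A is similar to its Jordan form J, which has the same characteristic polynomial as A) gives
  χ_A(x) = x^3 + 6*x^2 + 9*x + 4
which factors as (x + 1)^2*(x + 4). The eigenvalues (with algebraic multiplicities) are λ = -4 with multiplicity 1, λ = -1 with multiplicity 2.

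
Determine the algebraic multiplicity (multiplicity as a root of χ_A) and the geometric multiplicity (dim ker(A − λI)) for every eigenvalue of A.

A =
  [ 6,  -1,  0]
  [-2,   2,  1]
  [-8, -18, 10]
λ = 6: alg = 3, geom = 1

Step 1 — factor the characteristic polynomial to read off the algebraic multiplicities:
  χ_A(x) = (x - 6)^3

Step 2 — compute geometric multiplicities via the rank-nullity identity g(λ) = n − rank(A − λI):
  rank(A − (6)·I) = 2, so dim ker(A − (6)·I) = n − 2 = 1

Summary:
  λ = 6: algebraic multiplicity = 3, geometric multiplicity = 1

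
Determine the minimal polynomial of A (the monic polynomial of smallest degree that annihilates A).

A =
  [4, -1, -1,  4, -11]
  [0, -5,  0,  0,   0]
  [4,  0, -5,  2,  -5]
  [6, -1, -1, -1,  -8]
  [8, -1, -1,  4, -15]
x^3 + 13*x^2 + 56*x + 80

The characteristic polynomial is χ_A(x) = (x + 4)^3*(x + 5)^2, so the eigenvalues are known. The minimal polynomial is
  m_A(x) = Π_λ (x − λ)^{k_λ}
where k_λ is the size of the *largest* Jordan block for λ (equivalently, the smallest k with (A − λI)^k v = 0 for every generalised eigenvector v of λ).

  λ = -5: largest Jordan block has size 1, contributing (x + 5)
  λ = -4: largest Jordan block has size 2, contributing (x + 4)^2

So m_A(x) = (x + 4)^2*(x + 5) = x^3 + 13*x^2 + 56*x + 80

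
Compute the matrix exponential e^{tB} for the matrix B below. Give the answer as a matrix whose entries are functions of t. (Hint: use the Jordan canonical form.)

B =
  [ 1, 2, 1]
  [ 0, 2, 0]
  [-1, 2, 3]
e^{tB} =
  [-t*exp(2*t) + exp(2*t), 2*t*exp(2*t), t*exp(2*t)]
  [0, exp(2*t), 0]
  [-t*exp(2*t), 2*t*exp(2*t), t*exp(2*t) + exp(2*t)]

Strategy: write B = P · J · P⁻¹ where J is a Jordan canonical form, so e^{tB} = P · e^{tJ} · P⁻¹, and e^{tJ} can be computed block-by-block.

B has Jordan form
J =
  [2, 1, 0]
  [0, 2, 0]
  [0, 0, 2]
(up to reordering of blocks).

Per-block formulas:
  For a 1×1 block at λ = 2: exp(t · [2]) = [e^(2t)].
  For a 2×2 Jordan block J_2(2): exp(t · J_2(2)) = e^(2t)·(I + t·N), where N is the 2×2 nilpotent shift.

After assembling e^{tJ} and conjugating by P, we get:

e^{tB} =
  [-t*exp(2*t) + exp(2*t), 2*t*exp(2*t), t*exp(2*t)]
  [0, exp(2*t), 0]
  [-t*exp(2*t), 2*t*exp(2*t), t*exp(2*t) + exp(2*t)]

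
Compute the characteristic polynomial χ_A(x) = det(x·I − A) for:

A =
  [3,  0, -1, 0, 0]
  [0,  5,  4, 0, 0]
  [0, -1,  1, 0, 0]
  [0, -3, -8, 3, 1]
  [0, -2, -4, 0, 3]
x^5 - 15*x^4 + 90*x^3 - 270*x^2 + 405*x - 243

Expanding det(x·I − A) (e.g. by cofactor expansion or by noting that A is similar to its Jordan form J, which has the same characteristic polynomial as A) gives
  χ_A(x) = x^5 - 15*x^4 + 90*x^3 - 270*x^2 + 405*x - 243
which factors as (x - 3)^5. The eigenvalues (with algebraic multiplicities) are λ = 3 with multiplicity 5.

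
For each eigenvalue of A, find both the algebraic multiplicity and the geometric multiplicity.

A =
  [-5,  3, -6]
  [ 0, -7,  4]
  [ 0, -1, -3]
λ = -5: alg = 3, geom = 2

Step 1 — factor the characteristic polynomial to read off the algebraic multiplicities:
  χ_A(x) = (x + 5)^3

Step 2 — compute geometric multiplicities via the rank-nullity identity g(λ) = n − rank(A − λI):
  rank(A − (-5)·I) = 1, so dim ker(A − (-5)·I) = n − 1 = 2

Summary:
  λ = -5: algebraic multiplicity = 3, geometric multiplicity = 2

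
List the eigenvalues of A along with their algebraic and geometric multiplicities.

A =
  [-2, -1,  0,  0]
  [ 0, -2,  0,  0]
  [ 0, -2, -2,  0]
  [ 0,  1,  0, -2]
λ = -2: alg = 4, geom = 3

Step 1 — factor the characteristic polynomial to read off the algebraic multiplicities:
  χ_A(x) = (x + 2)^4

Step 2 — compute geometric multiplicities via the rank-nullity identity g(λ) = n − rank(A − λI):
  rank(A − (-2)·I) = 1, so dim ker(A − (-2)·I) = n − 1 = 3

Summary:
  λ = -2: algebraic multiplicity = 4, geometric multiplicity = 3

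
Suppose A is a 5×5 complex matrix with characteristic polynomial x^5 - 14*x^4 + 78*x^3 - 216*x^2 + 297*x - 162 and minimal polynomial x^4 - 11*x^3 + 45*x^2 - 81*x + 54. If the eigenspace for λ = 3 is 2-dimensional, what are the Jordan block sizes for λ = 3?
Block sizes for λ = 3: [3, 1]

Step 1 — from the characteristic polynomial, algebraic multiplicity of λ = 3 is 4. From dim ker(A − (3)·I) = 2, there are exactly 2 Jordan blocks for λ = 3.
Step 2 — from the minimal polynomial, the factor (x − 3)^3 tells us the largest block for λ = 3 has size 3.
Step 3 — with total size 4, 2 blocks, and largest block 3, the block sizes (in nonincreasing order) are [3, 1].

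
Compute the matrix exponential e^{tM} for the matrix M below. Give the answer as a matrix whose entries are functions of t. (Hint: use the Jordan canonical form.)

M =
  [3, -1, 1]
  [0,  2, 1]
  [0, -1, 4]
e^{tM} =
  [exp(3*t), -t*exp(3*t), t*exp(3*t)]
  [0, -t*exp(3*t) + exp(3*t), t*exp(3*t)]
  [0, -t*exp(3*t), t*exp(3*t) + exp(3*t)]

Strategy: write M = P · J · P⁻¹ where J is a Jordan canonical form, so e^{tM} = P · e^{tJ} · P⁻¹, and e^{tJ} can be computed block-by-block.

M has Jordan form
J =
  [3, 1, 0]
  [0, 3, 0]
  [0, 0, 3]
(up to reordering of blocks).

Per-block formulas:
  For a 2×2 Jordan block J_2(3): exp(t · J_2(3)) = e^(3t)·(I + t·N), where N is the 2×2 nilpotent shift.
  For a 1×1 block at λ = 3: exp(t · [3]) = [e^(3t)].

After assembling e^{tJ} and conjugating by P, we get:

e^{tM} =
  [exp(3*t), -t*exp(3*t), t*exp(3*t)]
  [0, -t*exp(3*t) + exp(3*t), t*exp(3*t)]
  [0, -t*exp(3*t), t*exp(3*t) + exp(3*t)]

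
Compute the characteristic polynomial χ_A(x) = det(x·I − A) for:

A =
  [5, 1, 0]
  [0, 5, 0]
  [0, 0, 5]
x^3 - 15*x^2 + 75*x - 125

Expanding det(x·I − A) (e.g. by cofactor expansion or by noting that A is similar to its Jordan form J, which has the same characteristic polynomial as A) gives
  χ_A(x) = x^3 - 15*x^2 + 75*x - 125
which factors as (x - 5)^3. The eigenvalues (with algebraic multiplicities) are λ = 5 with multiplicity 3.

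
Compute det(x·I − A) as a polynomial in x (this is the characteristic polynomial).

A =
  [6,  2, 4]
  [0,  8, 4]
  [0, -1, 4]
x^3 - 18*x^2 + 108*x - 216

Expanding det(x·I − A) (e.g. by cofactor expansion or by noting that A is similar to its Jordan form J, which has the same characteristic polynomial as A) gives
  χ_A(x) = x^3 - 18*x^2 + 108*x - 216
which factors as (x - 6)^3. The eigenvalues (with algebraic multiplicities) are λ = 6 with multiplicity 3.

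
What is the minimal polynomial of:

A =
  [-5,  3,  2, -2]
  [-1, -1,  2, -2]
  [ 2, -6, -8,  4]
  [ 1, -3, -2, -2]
x^2 + 8*x + 16

The characteristic polynomial is χ_A(x) = (x + 4)^4, so the eigenvalues are known. The minimal polynomial is
  m_A(x) = Π_λ (x − λ)^{k_λ}
where k_λ is the size of the *largest* Jordan block for λ (equivalently, the smallest k with (A − λI)^k v = 0 for every generalised eigenvector v of λ).

  λ = -4: largest Jordan block has size 2, contributing (x + 4)^2

So m_A(x) = (x + 4)^2 = x^2 + 8*x + 16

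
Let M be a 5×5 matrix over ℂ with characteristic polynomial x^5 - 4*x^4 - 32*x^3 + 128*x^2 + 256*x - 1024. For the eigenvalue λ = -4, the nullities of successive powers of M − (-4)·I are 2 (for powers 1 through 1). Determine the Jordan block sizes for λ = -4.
Block sizes for λ = -4: [1, 1]

From the dimensions of kernels of powers, the number of Jordan blocks of size at least j is d_j − d_{j−1} where d_j = dim ker(N^j) (with d_0 = 0). Computing the differences gives [2].
The number of blocks of size exactly k is (#blocks of size ≥ k) − (#blocks of size ≥ k + 1), so the partition is: 2 block(s) of size 1.
In nonincreasing order the block sizes are [1, 1].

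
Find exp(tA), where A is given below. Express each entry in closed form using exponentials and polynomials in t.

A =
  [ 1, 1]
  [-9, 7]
e^{tA} =
  [-3*t*exp(4*t) + exp(4*t), t*exp(4*t)]
  [-9*t*exp(4*t), 3*t*exp(4*t) + exp(4*t)]

Strategy: write A = P · J · P⁻¹ where J is a Jordan canonical form, so e^{tA} = P · e^{tJ} · P⁻¹, and e^{tJ} can be computed block-by-block.

A has Jordan form
J =
  [4, 1]
  [0, 4]
(up to reordering of blocks).

Per-block formulas:
  For a 2×2 Jordan block J_2(4): exp(t · J_2(4)) = e^(4t)·(I + t·N), where N is the 2×2 nilpotent shift.

After assembling e^{tJ} and conjugating by P, we get:

e^{tA} =
  [-3*t*exp(4*t) + exp(4*t), t*exp(4*t)]
  [-9*t*exp(4*t), 3*t*exp(4*t) + exp(4*t)]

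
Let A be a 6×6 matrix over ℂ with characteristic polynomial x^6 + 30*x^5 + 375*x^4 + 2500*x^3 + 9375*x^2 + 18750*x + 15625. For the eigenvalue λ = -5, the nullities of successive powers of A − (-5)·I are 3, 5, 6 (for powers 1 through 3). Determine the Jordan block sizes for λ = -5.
Block sizes for λ = -5: [3, 2, 1]

From the dimensions of kernels of powers, the number of Jordan blocks of size at least j is d_j − d_{j−1} where d_j = dim ker(N^j) (with d_0 = 0). Computing the differences gives [3, 2, 1].
The number of blocks of size exactly k is (#blocks of size ≥ k) − (#blocks of size ≥ k + 1), so the partition is: 1 block(s) of size 1, 1 block(s) of size 2, 1 block(s) of size 3.
In nonincreasing order the block sizes are [3, 2, 1].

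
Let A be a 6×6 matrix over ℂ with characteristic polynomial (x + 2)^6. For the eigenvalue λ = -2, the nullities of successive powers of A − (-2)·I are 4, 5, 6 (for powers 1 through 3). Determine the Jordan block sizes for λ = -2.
Block sizes for λ = -2: [3, 1, 1, 1]

From the dimensions of kernels of powers, the number of Jordan blocks of size at least j is d_j − d_{j−1} where d_j = dim ker(N^j) (with d_0 = 0). Computing the differences gives [4, 1, 1].
The number of blocks of size exactly k is (#blocks of size ≥ k) − (#blocks of size ≥ k + 1), so the partition is: 3 block(s) of size 1, 1 block(s) of size 3.
In nonincreasing order the block sizes are [3, 1, 1, 1].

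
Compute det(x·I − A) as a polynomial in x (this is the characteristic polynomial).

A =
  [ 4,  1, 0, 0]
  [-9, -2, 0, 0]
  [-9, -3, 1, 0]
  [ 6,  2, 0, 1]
x^4 - 4*x^3 + 6*x^2 - 4*x + 1

Expanding det(x·I − A) (e.g. by cofactor expansion or by noting that A is similar to its Jordan form J, which has the same characteristic polynomial as A) gives
  χ_A(x) = x^4 - 4*x^3 + 6*x^2 - 4*x + 1
which factors as (x - 1)^4. The eigenvalues (with algebraic multiplicities) are λ = 1 with multiplicity 4.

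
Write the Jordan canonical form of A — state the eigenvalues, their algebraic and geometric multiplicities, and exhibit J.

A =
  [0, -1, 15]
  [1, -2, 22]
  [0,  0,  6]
J_2(-1) ⊕ J_1(6)

The characteristic polynomial is
  det(x·I − A) = x^3 - 4*x^2 - 11*x - 6 = (x - 6)*(x + 1)^2

Eigenvalues and multiplicities (the geometric multiplicity of λ is n − rank(A − λI), which equals the number of Jordan blocks for λ):
  λ = -1: algebraic multiplicity = 2, geometric multiplicity = 1
  λ = 6: algebraic multiplicity = 1, geometric multiplicity = 1

Determining the block sizes for each eigenvalue:
  λ = -1: one block (gm = 1), so the single block has size am = 2 → block sizes [2]
  λ = 6: one block (gm = 1), so the single block has size am = 1 → block sizes [1]

Assembling the blocks gives a Jordan form
J =
  [-1,  1, 0]
  [ 0, -1, 0]
  [ 0,  0, 6]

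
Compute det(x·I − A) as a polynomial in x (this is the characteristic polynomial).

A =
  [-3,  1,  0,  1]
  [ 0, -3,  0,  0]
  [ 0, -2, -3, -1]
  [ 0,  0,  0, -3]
x^4 + 12*x^3 + 54*x^2 + 108*x + 81

Expanding det(x·I − A) (e.g. by cofactor expansion or by noting that A is similar to its Jordan form J, which has the same characteristic polynomial as A) gives
  χ_A(x) = x^4 + 12*x^3 + 54*x^2 + 108*x + 81
which factors as (x + 3)^4. The eigenvalues (with algebraic multiplicities) are λ = -3 with multiplicity 4.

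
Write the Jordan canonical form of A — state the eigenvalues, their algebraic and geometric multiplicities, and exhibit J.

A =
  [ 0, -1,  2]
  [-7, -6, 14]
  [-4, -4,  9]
J_2(1) ⊕ J_1(1)

The characteristic polynomial is
  det(x·I − A) = x^3 - 3*x^2 + 3*x - 1 = (x - 1)^3

Eigenvalues and multiplicities (the geometric multiplicity of λ is n − rank(A − λI), which equals the number of Jordan blocks for λ):
  λ = 1: algebraic multiplicity = 3, geometric multiplicity = 2

Determining the block sizes for each eigenvalue:
  λ = 1: 2 blocks summing to 3 forces exactly one block of size 2 and the rest size 1 → block sizes [2, 1]

Assembling the blocks gives a Jordan form
J =
  [1, 1, 0]
  [0, 1, 0]
  [0, 0, 1]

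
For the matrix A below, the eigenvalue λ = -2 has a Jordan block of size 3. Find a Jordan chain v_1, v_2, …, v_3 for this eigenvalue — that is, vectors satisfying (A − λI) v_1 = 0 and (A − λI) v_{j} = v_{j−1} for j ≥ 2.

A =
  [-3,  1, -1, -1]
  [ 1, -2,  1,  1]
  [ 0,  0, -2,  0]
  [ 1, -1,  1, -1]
A Jordan chain for λ = -2 of length 3:
v_1 = (1, 0, 0, -1)ᵀ
v_2 = (-1, 1, 0, 1)ᵀ
v_3 = (1, 0, 0, 0)ᵀ

Let N = A − (-2)·I. We want v_3 with N^3 v_3 = 0 but N^2 v_3 ≠ 0; then v_{j-1} := N · v_j for j = 3, …, 2.

Pick v_3 = (1, 0, 0, 0)ᵀ.
Then v_2 = N · v_3 = (-1, 1, 0, 1)ᵀ.
Then v_1 = N · v_2 = (1, 0, 0, -1)ᵀ.

Sanity check: (A − (-2)·I) v_1 = (0, 0, 0, 0)ᵀ = 0. ✓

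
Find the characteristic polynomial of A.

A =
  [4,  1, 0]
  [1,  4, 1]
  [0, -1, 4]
x^3 - 12*x^2 + 48*x - 64

Expanding det(x·I − A) (e.g. by cofactor expansion or by noting that A is similar to its Jordan form J, which has the same characteristic polynomial as A) gives
  χ_A(x) = x^3 - 12*x^2 + 48*x - 64
which factors as (x - 4)^3. The eigenvalues (with algebraic multiplicities) are λ = 4 with multiplicity 3.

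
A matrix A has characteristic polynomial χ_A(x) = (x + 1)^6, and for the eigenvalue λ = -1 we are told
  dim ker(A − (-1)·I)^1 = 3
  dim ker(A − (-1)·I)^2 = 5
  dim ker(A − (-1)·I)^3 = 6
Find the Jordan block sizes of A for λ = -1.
Block sizes for λ = -1: [3, 2, 1]

From the dimensions of kernels of powers, the number of Jordan blocks of size at least j is d_j − d_{j−1} where d_j = dim ker(N^j) (with d_0 = 0). Computing the differences gives [3, 2, 1].
The number of blocks of size exactly k is (#blocks of size ≥ k) − (#blocks of size ≥ k + 1), so the partition is: 1 block(s) of size 1, 1 block(s) of size 2, 1 block(s) of size 3.
In nonincreasing order the block sizes are [3, 2, 1].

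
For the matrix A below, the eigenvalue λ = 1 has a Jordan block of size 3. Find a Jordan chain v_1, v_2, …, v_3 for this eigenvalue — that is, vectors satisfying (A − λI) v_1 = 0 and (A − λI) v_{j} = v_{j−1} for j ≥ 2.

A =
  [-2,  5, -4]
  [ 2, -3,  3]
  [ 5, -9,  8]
A Jordan chain for λ = 1 of length 3:
v_1 = (-1, 1, 2)ᵀ
v_2 = (-3, 2, 5)ᵀ
v_3 = (1, 0, 0)ᵀ

Let N = A − (1)·I. We want v_3 with N^3 v_3 = 0 but N^2 v_3 ≠ 0; then v_{j-1} := N · v_j for j = 3, …, 2.

Pick v_3 = (1, 0, 0)ᵀ.
Then v_2 = N · v_3 = (-3, 2, 5)ᵀ.
Then v_1 = N · v_2 = (-1, 1, 2)ᵀ.

Sanity check: (A − (1)·I) v_1 = (0, 0, 0)ᵀ = 0. ✓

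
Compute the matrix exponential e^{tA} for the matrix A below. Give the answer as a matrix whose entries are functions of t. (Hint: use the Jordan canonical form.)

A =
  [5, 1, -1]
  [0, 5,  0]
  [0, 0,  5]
e^{tA} =
  [exp(5*t), t*exp(5*t), -t*exp(5*t)]
  [0, exp(5*t), 0]
  [0, 0, exp(5*t)]

Strategy: write A = P · J · P⁻¹ where J is a Jordan canonical form, so e^{tA} = P · e^{tJ} · P⁻¹, and e^{tJ} can be computed block-by-block.

A has Jordan form
J =
  [5, 1, 0]
  [0, 5, 0]
  [0, 0, 5]
(up to reordering of blocks).

Per-block formulas:
  For a 2×2 Jordan block J_2(5): exp(t · J_2(5)) = e^(5t)·(I + t·N), where N is the 2×2 nilpotent shift.
  For a 1×1 block at λ = 5: exp(t · [5]) = [e^(5t)].

After assembling e^{tJ} and conjugating by P, we get:

e^{tA} =
  [exp(5*t), t*exp(5*t), -t*exp(5*t)]
  [0, exp(5*t), 0]
  [0, 0, exp(5*t)]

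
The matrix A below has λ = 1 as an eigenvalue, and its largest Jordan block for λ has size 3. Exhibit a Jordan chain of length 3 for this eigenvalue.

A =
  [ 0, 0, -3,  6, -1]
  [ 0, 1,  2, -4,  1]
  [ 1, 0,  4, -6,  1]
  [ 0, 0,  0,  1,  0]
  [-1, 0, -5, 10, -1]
A Jordan chain for λ = 1 of length 3:
v_1 = (-1, 1, 1, 0, -2)ᵀ
v_2 = (-1, 0, 1, 0, -1)ᵀ
v_3 = (1, 0, 0, 0, 0)ᵀ

Let N = A − (1)·I. We want v_3 with N^3 v_3 = 0 but N^2 v_3 ≠ 0; then v_{j-1} := N · v_j for j = 3, …, 2.

Pick v_3 = (1, 0, 0, 0, 0)ᵀ.
Then v_2 = N · v_3 = (-1, 0, 1, 0, -1)ᵀ.
Then v_1 = N · v_2 = (-1, 1, 1, 0, -2)ᵀ.

Sanity check: (A − (1)·I) v_1 = (0, 0, 0, 0, 0)ᵀ = 0. ✓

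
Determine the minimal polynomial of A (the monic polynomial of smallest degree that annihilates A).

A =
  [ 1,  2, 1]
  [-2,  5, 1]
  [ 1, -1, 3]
x^3 - 9*x^2 + 27*x - 27

The characteristic polynomial is χ_A(x) = (x - 3)^3, so the eigenvalues are known. The minimal polynomial is
  m_A(x) = Π_λ (x − λ)^{k_λ}
where k_λ is the size of the *largest* Jordan block for λ (equivalently, the smallest k with (A − λI)^k v = 0 for every generalised eigenvector v of λ).

  λ = 3: largest Jordan block has size 3, contributing (x − 3)^3

So m_A(x) = (x - 3)^3 = x^3 - 9*x^2 + 27*x - 27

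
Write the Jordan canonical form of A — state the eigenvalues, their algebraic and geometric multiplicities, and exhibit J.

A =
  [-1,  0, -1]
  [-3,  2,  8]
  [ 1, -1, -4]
J_3(-1)

The characteristic polynomial is
  det(x·I − A) = x^3 + 3*x^2 + 3*x + 1 = (x + 1)^3

Eigenvalues and multiplicities (the geometric multiplicity of λ is n − rank(A − λI), which equals the number of Jordan blocks for λ):
  λ = -1: algebraic multiplicity = 3, geometric multiplicity = 1

Determining the block sizes for each eigenvalue:
  λ = -1: one block (gm = 1), so the single block has size am = 3 → block sizes [3]

Assembling the blocks gives a Jordan form
J =
  [-1,  1,  0]
  [ 0, -1,  1]
  [ 0,  0, -1]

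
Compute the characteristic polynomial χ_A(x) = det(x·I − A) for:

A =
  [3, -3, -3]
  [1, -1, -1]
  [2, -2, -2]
x^3

Expanding det(x·I − A) (e.g. by cofactor expansion or by noting that A is similar to its Jordan form J, which has the same characteristic polynomial as A) gives
  χ_A(x) = x^3
which factors as x^3. The eigenvalues (with algebraic multiplicities) are λ = 0 with multiplicity 3.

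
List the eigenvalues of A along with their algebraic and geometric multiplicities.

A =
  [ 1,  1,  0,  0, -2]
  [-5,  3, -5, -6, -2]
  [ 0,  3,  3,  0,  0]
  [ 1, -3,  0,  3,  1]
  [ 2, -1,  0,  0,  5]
λ = 3: alg = 5, geom = 2

Step 1 — factor the characteristic polynomial to read off the algebraic multiplicities:
  χ_A(x) = (x - 3)^5

Step 2 — compute geometric multiplicities via the rank-nullity identity g(λ) = n − rank(A − λI):
  rank(A − (3)·I) = 3, so dim ker(A − (3)·I) = n − 3 = 2

Summary:
  λ = 3: algebraic multiplicity = 5, geometric multiplicity = 2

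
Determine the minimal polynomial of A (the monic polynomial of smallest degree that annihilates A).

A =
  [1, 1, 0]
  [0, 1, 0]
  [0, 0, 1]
x^2 - 2*x + 1

The characteristic polynomial is χ_A(x) = (x - 1)^3, so the eigenvalues are known. The minimal polynomial is
  m_A(x) = Π_λ (x − λ)^{k_λ}
where k_λ is the size of the *largest* Jordan block for λ (equivalently, the smallest k with (A − λI)^k v = 0 for every generalised eigenvector v of λ).

  λ = 1: largest Jordan block has size 2, contributing (x − 1)^2

So m_A(x) = (x - 1)^2 = x^2 - 2*x + 1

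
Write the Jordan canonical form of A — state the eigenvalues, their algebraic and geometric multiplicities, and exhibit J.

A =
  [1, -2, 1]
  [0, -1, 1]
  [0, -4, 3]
J_2(1) ⊕ J_1(1)

The characteristic polynomial is
  det(x·I − A) = x^3 - 3*x^2 + 3*x - 1 = (x - 1)^3

Eigenvalues and multiplicities (the geometric multiplicity of λ is n − rank(A − λI), which equals the number of Jordan blocks for λ):
  λ = 1: algebraic multiplicity = 3, geometric multiplicity = 2

Determining the block sizes for each eigenvalue:
  λ = 1: 2 blocks summing to 3 forces exactly one block of size 2 and the rest size 1 → block sizes [2, 1]

Assembling the blocks gives a Jordan form
J =
  [1, 1, 0]
  [0, 1, 0]
  [0, 0, 1]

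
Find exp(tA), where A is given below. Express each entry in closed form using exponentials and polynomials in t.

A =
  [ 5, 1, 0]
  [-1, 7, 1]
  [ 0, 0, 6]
e^{tA} =
  [-t*exp(6*t) + exp(6*t), t*exp(6*t), t^2*exp(6*t)/2]
  [-t*exp(6*t), t*exp(6*t) + exp(6*t), t^2*exp(6*t)/2 + t*exp(6*t)]
  [0, 0, exp(6*t)]

Strategy: write A = P · J · P⁻¹ where J is a Jordan canonical form, so e^{tA} = P · e^{tJ} · P⁻¹, and e^{tJ} can be computed block-by-block.

A has Jordan form
J =
  [6, 1, 0]
  [0, 6, 1]
  [0, 0, 6]
(up to reordering of blocks).

Per-block formulas:
  For a 3×3 Jordan block J_3(6): exp(t · J_3(6)) = e^(6t)·(I + t·N + (t^2/2)·N^2), where N is the 3×3 nilpotent shift.

After assembling e^{tJ} and conjugating by P, we get:

e^{tA} =
  [-t*exp(6*t) + exp(6*t), t*exp(6*t), t^2*exp(6*t)/2]
  [-t*exp(6*t), t*exp(6*t) + exp(6*t), t^2*exp(6*t)/2 + t*exp(6*t)]
  [0, 0, exp(6*t)]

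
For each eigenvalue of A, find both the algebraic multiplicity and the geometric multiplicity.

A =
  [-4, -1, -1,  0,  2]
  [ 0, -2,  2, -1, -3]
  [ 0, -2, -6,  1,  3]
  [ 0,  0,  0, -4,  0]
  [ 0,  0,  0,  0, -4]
λ = -4: alg = 5, geom = 3

Step 1 — factor the characteristic polynomial to read off the algebraic multiplicities:
  χ_A(x) = (x + 4)^5

Step 2 — compute geometric multiplicities via the rank-nullity identity g(λ) = n − rank(A − λI):
  rank(A − (-4)·I) = 2, so dim ker(A − (-4)·I) = n − 2 = 3

Summary:
  λ = -4: algebraic multiplicity = 5, geometric multiplicity = 3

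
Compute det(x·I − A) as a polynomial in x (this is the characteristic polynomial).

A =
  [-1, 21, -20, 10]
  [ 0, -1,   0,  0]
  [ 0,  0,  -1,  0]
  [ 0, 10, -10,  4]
x^4 - x^3 - 9*x^2 - 11*x - 4

Expanding det(x·I − A) (e.g. by cofactor expansion or by noting that A is similar to its Jordan form J, which has the same characteristic polynomial as A) gives
  χ_A(x) = x^4 - x^3 - 9*x^2 - 11*x - 4
which factors as (x - 4)*(x + 1)^3. The eigenvalues (with algebraic multiplicities) are λ = -1 with multiplicity 3, λ = 4 with multiplicity 1.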